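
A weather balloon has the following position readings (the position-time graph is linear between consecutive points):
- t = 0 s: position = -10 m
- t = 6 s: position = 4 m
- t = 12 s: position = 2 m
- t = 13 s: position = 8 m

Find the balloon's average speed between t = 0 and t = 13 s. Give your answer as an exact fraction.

Average speed = (total path length)/(elapsed time); on a piecewise-linear x-t graph the path length is Σ|Δx|.
0–6 s: |Δx| = |4 − -10| = 14 m
6–12 s: |Δx| = |2 − 4| = 2 m
12–13 s: |Δx| = |8 − 2| = 6 m
Total path = 22 m; average speed = 22/13 = 22/13 m/s.

22/13 m/s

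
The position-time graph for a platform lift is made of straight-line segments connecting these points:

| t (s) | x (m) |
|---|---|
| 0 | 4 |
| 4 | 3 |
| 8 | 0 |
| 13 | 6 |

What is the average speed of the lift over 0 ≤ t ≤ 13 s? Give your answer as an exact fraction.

10/13 m/s

Average speed = (total path length)/(elapsed time); on a piecewise-linear x-t graph the path length is Σ|Δx|.
0–4 s: |Δx| = |3 − 4| = 1 m
4–8 s: |Δx| = |0 − 3| = 3 m
8–13 s: |Δx| = |6 − 0| = 6 m
Total path = 10 m; average speed = 10/13 = 10/13 m/s.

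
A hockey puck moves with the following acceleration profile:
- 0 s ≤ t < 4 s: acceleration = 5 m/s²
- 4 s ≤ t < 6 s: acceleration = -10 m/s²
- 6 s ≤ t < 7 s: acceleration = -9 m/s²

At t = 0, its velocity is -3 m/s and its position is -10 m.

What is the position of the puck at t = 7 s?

24.5 m

On each constant-a segment, Δv = aΔt and Δx = v₀Δt + ½aΔt²; chain segment to segment.
0–4 s: v starts -3 m/s; Δx = -3·4 + ½·5·4² = 28 m; v ends 17 m/s.
4–6 s: v starts 17 m/s; Δx = 17·2 + ½·-10·2² = 14 m; v ends -3 m/s.
6–7 s: v starts -3 m/s; Δx = -3·1 + ½·-9·1² = -7.5 m; v ends -12 m/s.
x(7) = -10 + Σ Δx = 24.5 m.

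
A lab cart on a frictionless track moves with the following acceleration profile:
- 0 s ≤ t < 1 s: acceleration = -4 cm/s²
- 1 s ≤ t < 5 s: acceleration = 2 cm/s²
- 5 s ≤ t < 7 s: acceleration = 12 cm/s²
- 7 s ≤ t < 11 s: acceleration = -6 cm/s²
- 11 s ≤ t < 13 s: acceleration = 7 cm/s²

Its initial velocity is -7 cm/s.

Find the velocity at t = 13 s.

Δv equals the area under the a-t graph; then v = v₀ + Δv.
0–1 s: -4 × 1 = -4 cm/s
1–5 s: 2 × 4 = 8 cm/s
5–7 s: 12 × 2 = 24 cm/s
7–11 s: -6 × 4 = -24 cm/s
11–13 s: 7 × 2 = 14 cm/s
Δv = 18 cm/s, so v(13) = -7 + (18) = 11 cm/s.

11 cm/s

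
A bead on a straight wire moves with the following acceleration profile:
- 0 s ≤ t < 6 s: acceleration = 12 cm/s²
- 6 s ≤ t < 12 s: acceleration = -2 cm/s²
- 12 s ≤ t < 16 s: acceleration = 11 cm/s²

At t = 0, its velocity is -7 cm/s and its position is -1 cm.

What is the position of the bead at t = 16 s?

On each constant-a segment, Δv = aΔt and Δx = v₀Δt + ½aΔt²; chain segment to segment.
0–6 s: v starts -7 cm/s; Δx = -7·6 + ½·12·6² = 174 cm; v ends 65 cm/s.
6–12 s: v starts 65 cm/s; Δx = 65·6 + ½·-2·6² = 354 cm; v ends 53 cm/s.
12–16 s: v starts 53 cm/s; Δx = 53·4 + ½·11·4² = 300 cm; v ends 97 cm/s.
x(16) = -1 + Σ Δx = 827 cm.

827 cm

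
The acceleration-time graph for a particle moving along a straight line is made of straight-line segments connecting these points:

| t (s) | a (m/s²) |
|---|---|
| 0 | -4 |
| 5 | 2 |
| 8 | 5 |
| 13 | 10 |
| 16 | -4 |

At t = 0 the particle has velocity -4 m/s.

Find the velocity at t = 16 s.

Δv equals the area under the a-t graph; then v = v₀ + Δv.
0–5 s: ½(-4 + 2)(5) = -5 m/s
5–8 s: ½(2 + 5)(3) = 10.5 m/s
8–13 s: ½(5 + 10)(5) = 37.5 m/s
13–16 s: ½(10 + -4)(3) = 9 m/s
Δv = 52 m/s, so v(16) = -4 + (52) = 48 m/s.

48 m/s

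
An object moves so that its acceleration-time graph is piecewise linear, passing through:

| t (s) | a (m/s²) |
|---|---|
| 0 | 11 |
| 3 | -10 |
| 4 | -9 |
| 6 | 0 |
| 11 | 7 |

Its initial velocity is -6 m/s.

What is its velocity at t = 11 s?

Δv equals the area under the a-t graph; then v = v₀ + Δv.
0–3 s: ½(11 + -10)(3) = 1.5 m/s
3–4 s: ½(-10 + -9)(1) = -9.5 m/s
4–6 s: ½(-9 + 0)(2) = -9 m/s
6–11 s: ½(0 + 7)(5) = 17.5 m/s
Δv = 0.5 m/s, so v(11) = -6 + (0.5) = -5.5 m/s.

-5.5 m/s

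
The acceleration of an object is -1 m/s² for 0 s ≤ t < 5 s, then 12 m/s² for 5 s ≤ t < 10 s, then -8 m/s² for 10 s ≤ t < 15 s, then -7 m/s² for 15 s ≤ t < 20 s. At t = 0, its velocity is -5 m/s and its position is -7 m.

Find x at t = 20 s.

On each constant-a segment, Δv = aΔt and Δx = v₀Δt + ½aΔt²; chain segment to segment.
0–5 s: v starts -5 m/s; Δx = -5·5 + ½·-1·5² = -37.5 m; v ends -10 m/s.
5–10 s: v starts -10 m/s; Δx = -10·5 + ½·12·5² = 100 m; v ends 50 m/s.
10–15 s: v starts 50 m/s; Δx = 50·5 + ½·-8·5² = 150 m; v ends 10 m/s.
15–20 s: v starts 10 m/s; Δx = 10·5 + ½·-7·5² = -37.5 m; v ends -25 m/s.
x(20) = -7 + Σ Δx = 168 m.

168 m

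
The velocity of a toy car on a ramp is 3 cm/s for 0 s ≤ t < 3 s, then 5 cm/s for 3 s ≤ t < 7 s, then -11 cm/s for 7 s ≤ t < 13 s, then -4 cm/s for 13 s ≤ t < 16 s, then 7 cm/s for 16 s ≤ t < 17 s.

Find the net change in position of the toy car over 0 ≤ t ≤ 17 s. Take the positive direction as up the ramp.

Displacement is the signed area under the v-t curve.
0–3 s: 3 × 3 = 9 cm
3–7 s: 5 × 4 = 20 cm
7–13 s: -11 × 6 = -66 cm
13–16 s: -4 × 3 = -12 cm
16–17 s: 7 × 1 = 7 cm
Net displacement = -42 cm

-42 cm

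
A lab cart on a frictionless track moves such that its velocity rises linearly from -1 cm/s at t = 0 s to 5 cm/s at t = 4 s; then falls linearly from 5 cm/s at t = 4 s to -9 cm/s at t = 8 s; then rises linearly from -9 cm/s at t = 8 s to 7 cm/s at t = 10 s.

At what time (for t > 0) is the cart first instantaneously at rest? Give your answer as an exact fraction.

v changes sign on 0–4 s (from -1 to 5); the graph is linear there, so v = 0 at t = 0 + (1)·(4 − 0)/(5 − -1) = 2/3 s.

t = 2/3 s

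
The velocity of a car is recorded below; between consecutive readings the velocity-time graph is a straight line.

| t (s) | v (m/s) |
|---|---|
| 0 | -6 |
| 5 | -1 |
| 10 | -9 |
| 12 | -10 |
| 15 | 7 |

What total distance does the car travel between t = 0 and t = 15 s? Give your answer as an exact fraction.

Distance (not displacement) is the total path length: add the absolute areas under v-t.
0–5 s: |½(-6 + -1)(5)| = 17.5 m
5–10 s: |½(-1 + -9)(5)| = 25 m
10–12 s: |½(-9 + -10)(2)| = 19 m
12–15 s: v = 0 at t = 234/17 s; triangle areas 150/17 + 147/34 = 447/34 m
Total distance = 1269/17 m

1269/17 m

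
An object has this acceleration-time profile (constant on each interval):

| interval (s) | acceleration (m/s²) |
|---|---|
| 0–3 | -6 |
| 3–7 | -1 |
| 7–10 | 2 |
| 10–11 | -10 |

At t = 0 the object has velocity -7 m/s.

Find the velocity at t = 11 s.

Δv equals the area under the a-t graph; then v = v₀ + Δv.
0–3 s: -6 × 3 = -18 m/s
3–7 s: -1 × 4 = -4 m/s
7–10 s: 2 × 3 = 6 m/s
10–11 s: -10 × 1 = -10 m/s
Δv = -26 m/s, so v(11) = -7 + (-26) = -33 m/s.

-33 m/s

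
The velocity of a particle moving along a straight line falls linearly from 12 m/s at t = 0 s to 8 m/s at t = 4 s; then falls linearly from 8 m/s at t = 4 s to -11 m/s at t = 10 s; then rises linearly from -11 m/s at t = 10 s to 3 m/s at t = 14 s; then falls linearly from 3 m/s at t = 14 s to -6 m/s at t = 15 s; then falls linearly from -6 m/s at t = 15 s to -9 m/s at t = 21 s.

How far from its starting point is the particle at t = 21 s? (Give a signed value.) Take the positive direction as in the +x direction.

-31.5 m

Displacement is the signed area under the v-t curve.
0–4 s: ½(12 + 8)(4) = 40 m
4–10 s: ½(8 + -11)(6) = -9 m
10–14 s: ½(-11 + 3)(4) = -16 m
14–15 s: ½(3 + -6)(1) = -1.5 m
15–21 s: ½(-6 + -9)(6) = -45 m
Net displacement = -31.5 m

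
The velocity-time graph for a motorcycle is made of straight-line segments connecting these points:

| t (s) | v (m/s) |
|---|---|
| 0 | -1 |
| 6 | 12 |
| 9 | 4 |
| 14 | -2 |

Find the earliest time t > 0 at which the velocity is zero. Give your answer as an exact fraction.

t = 6/13 s

v changes sign on 0–6 s (from -1 to 12); the graph is linear there, so v = 0 at t = 0 + (1)·(6 − 0)/(12 − -1) = 6/13 s.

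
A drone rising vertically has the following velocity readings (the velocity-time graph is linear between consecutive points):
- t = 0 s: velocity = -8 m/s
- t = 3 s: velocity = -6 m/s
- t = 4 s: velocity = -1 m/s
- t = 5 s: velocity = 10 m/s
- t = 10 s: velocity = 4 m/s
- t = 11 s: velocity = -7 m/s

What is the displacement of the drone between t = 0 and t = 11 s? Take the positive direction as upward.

Net displacement equals the area under the velocity-time graph (areas below the axis count negative).
0–3 s: ½(-8 + -6)(3) = -21 m
3–4 s: ½(-6 + -1)(1) = -3.5 m
4–5 s: ½(-1 + 10)(1) = 4.5 m
5–10 s: ½(10 + 4)(5) = 35 m
10–11 s: ½(4 + -7)(1) = -1.5 m
Net displacement = 13.5 m

13.5 m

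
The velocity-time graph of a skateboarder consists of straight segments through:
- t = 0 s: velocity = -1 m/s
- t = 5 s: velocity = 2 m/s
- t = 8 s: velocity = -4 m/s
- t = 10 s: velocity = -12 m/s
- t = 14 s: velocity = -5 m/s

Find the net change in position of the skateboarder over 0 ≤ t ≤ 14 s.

Net displacement equals the area under the velocity-time graph (areas below the axis count negative).
0–5 s: ½(-1 + 2)(5) = 2.5 m
5–8 s: ½(2 + -4)(3) = -3 m
8–10 s: ½(-4 + -12)(2) = -16 m
10–14 s: ½(-12 + -5)(4) = -34 m
Net displacement = -50.5 m

-50.5 m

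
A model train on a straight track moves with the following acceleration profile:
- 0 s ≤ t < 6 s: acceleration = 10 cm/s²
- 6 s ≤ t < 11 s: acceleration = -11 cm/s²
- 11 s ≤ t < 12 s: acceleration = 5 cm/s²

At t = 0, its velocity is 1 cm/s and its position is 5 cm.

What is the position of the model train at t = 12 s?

367 cm

On each constant-a segment, Δv = aΔt and Δx = v₀Δt + ½aΔt²; chain segment to segment.
0–6 s: v starts 1 cm/s; Δx = 1·6 + ½·10·6² = 186 cm; v ends 61 cm/s.
6–11 s: v starts 61 cm/s; Δx = 61·5 + ½·-11·5² = 167.5 cm; v ends 6 cm/s.
11–12 s: v starts 6 cm/s; Δx = 6·1 + ½·5·1² = 8.5 cm; v ends 11 cm/s.
x(12) = 5 + Σ Δx = 367 cm.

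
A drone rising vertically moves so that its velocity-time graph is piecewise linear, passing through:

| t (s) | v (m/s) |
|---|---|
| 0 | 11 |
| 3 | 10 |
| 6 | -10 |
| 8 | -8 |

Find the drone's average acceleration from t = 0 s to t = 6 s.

-3.5 m/s²

Average acceleration = Δv/Δt = (-10 − 11)/(6 − 0) = -3.5 m/s².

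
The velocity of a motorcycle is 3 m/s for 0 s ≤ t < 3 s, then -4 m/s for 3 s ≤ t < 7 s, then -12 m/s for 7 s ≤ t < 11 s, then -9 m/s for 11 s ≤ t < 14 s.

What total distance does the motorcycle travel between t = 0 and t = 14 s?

100 m

Total distance travelled is ∫|v| dt — sum the magnitudes of each area piece.
0–3 s: |3| × 3 = 9 m
3–7 s: |-4| × 4 = 16 m
7–11 s: |-12| × 4 = 48 m
11–14 s: |-9| × 3 = 27 m
Total distance = 100 m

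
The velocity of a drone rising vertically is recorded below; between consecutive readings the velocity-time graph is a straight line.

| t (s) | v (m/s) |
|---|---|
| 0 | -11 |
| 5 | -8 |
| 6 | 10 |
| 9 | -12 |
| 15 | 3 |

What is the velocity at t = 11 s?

On 9–15 s the graph is linear from -12 to 3 m/s: v(11) = -12 + (3 − -12)·(11 − 9)/(15 − 9) = -7 m/s.

-7 m/s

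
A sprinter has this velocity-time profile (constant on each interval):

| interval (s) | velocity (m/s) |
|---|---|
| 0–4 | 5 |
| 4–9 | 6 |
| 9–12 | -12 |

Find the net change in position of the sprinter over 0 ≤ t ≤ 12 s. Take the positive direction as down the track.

Displacement is the signed area under the v-t curve.
0–4 s: 5 × 4 = 20 m
4–9 s: 6 × 5 = 30 m
9–12 s: -12 × 3 = -36 m
Net displacement = 14 m

14 m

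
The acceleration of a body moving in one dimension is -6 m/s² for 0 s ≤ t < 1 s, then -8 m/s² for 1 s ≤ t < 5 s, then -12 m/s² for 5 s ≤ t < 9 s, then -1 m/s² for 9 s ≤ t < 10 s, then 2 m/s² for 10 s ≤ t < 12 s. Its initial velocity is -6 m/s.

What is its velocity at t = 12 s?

-89 m/s

Δv equals the area under the a-t graph; then v = v₀ + Δv.
0–1 s: -6 × 1 = -6 m/s
1–5 s: -8 × 4 = -32 m/s
5–9 s: -12 × 4 = -48 m/s
9–10 s: -1 × 1 = -1 m/s
10–12 s: 2 × 2 = 4 m/s
Δv = -83 m/s, so v(12) = -6 + (-83) = -89 m/s.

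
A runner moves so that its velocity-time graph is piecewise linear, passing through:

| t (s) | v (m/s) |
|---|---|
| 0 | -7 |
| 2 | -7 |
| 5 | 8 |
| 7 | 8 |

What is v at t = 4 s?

On 2–5 s the graph is linear from -7 to 8 m/s: v(4) = -7 + (8 − -7)·(4 − 2)/(5 − 2) = 3 m/s.

3 m/s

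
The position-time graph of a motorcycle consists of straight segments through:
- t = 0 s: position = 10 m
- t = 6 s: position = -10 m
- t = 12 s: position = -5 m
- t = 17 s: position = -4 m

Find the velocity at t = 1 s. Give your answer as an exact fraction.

Velocity is the slope of the x-t graph on 0–6 s: (-10 − 10)/(6 − 0) = -10/3 m/s.

-10/3 m/s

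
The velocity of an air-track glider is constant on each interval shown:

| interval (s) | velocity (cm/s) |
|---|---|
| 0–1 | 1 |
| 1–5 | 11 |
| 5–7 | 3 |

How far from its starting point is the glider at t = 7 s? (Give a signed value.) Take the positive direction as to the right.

Displacement is the signed area under the v-t curve.
0–1 s: 1 × 1 = 1 cm
1–5 s: 11 × 4 = 44 cm
5–7 s: 3 × 2 = 6 cm
Net displacement = 51 cm

51 cm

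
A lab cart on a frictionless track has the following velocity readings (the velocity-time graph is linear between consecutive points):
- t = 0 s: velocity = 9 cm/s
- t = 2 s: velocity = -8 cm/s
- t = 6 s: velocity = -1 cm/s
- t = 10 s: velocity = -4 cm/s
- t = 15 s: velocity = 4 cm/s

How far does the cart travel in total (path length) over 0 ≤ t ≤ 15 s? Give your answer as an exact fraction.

791/17 cm

Total distance travelled is ∫|v| dt — sum the magnitudes of each area piece.
0–2 s: v = 0 at t = 18/17 s; triangle areas 81/17 + 64/17 = 145/17 cm
2–6 s: |½(-8 + -1)(4)| = 18 cm
6–10 s: |½(-1 + -4)(4)| = 10 cm
10–15 s: v = 0 at t = 12.5 s; triangle areas 5 + 5 = 10 cm
Total distance = 791/17 cm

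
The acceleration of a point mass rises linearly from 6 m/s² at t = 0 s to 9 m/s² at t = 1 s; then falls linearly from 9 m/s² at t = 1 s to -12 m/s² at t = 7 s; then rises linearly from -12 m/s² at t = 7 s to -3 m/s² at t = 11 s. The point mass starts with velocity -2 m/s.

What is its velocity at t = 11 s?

Δv equals the area under the a-t graph; then v = v₀ + Δv.
0–1 s: ½(6 + 9)(1) = 7.5 m/s
1–7 s: ½(9 + -12)(6) = -9 m/s
7–11 s: ½(-12 + -3)(4) = -30 m/s
Δv = -31.5 m/s, so v(11) = -2 + (-31.5) = -33.5 m/s.

-33.5 m/s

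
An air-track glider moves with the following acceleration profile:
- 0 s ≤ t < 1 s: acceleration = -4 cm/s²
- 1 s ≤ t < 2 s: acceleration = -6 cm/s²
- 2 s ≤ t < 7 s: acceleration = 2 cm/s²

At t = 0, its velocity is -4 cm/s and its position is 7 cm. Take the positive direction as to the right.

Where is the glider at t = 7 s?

On each constant-a segment, Δv = aΔt and Δx = v₀Δt + ½aΔt²; chain segment to segment.
0–1 s: v starts -4 cm/s; Δx = -4·1 + ½·-4·1² = -6 cm; v ends -8 cm/s.
1–2 s: v starts -8 cm/s; Δx = -8·1 + ½·-6·1² = -11 cm; v ends -14 cm/s.
2–7 s: v starts -14 cm/s; Δx = -14·5 + ½·2·5² = -45 cm; v ends -4 cm/s.
x(7) = 7 + Σ Δx = -55 cm.

-55 cm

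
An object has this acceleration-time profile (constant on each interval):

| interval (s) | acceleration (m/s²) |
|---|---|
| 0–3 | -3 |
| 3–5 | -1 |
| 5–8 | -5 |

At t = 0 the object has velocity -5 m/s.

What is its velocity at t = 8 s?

Δv equals the area under the a-t graph; then v = v₀ + Δv.
0–3 s: -3 × 3 = -9 m/s
3–5 s: -1 × 2 = -2 m/s
5–8 s: -5 × 3 = -15 m/s
Δv = -26 m/s, so v(8) = -5 + (-26) = -31 m/s.

-31 m/s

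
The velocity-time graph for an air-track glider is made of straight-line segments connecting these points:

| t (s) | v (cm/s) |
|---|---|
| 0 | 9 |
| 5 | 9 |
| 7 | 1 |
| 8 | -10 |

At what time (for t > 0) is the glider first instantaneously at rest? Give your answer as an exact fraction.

v changes sign on 7–8 s (from 1 to -10); the graph is linear there, so v = 0 at t = 7 + (-1)·(8 − 7)/(-10 − 1) = 78/11 s.

t = 78/11 s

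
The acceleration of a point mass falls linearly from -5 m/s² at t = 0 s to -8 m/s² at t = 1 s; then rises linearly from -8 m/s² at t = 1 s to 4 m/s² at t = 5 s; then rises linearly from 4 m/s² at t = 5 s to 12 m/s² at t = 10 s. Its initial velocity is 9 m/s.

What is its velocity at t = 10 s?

Δv equals the area under the a-t graph; then v = v₀ + Δv.
0–1 s: ½(-5 + -8)(1) = -6.5 m/s
1–5 s: ½(-8 + 4)(4) = -8 m/s
5–10 s: ½(4 + 12)(5) = 40 m/s
Δv = 25.5 m/s, so v(10) = 9 + (25.5) = 34.5 m/s.

34.5 m/s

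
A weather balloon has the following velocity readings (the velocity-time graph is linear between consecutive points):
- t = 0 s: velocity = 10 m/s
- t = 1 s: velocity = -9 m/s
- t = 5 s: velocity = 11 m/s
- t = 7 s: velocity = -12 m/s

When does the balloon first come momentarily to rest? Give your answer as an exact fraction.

v changes sign on 0–1 s (from 10 to -9); the graph is linear there, so v = 0 at t = 0 + (-10)·(1 − 0)/(-9 − 10) = 10/19 s.

t = 10/19 s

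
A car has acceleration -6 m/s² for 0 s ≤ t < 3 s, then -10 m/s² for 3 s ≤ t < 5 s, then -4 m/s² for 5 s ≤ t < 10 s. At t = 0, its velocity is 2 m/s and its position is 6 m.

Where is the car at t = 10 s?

-297 m

On each constant-a segment, Δv = aΔt and Δx = v₀Δt + ½aΔt²; chain segment to segment.
0–3 s: v starts 2 m/s; Δx = 2·3 + ½·-6·3² = -21 m; v ends -16 m/s.
3–5 s: v starts -16 m/s; Δx = -16·2 + ½·-10·2² = -52 m; v ends -36 m/s.
5–10 s: v starts -36 m/s; Δx = -36·5 + ½·-4·5² = -230 m; v ends -56 m/s.
x(10) = 6 + Σ Δx = -297 m.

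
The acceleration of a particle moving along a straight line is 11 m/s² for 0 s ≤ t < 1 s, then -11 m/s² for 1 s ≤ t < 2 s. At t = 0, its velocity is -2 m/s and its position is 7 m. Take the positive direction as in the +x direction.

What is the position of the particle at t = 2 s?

On each constant-a segment, Δv = aΔt and Δx = v₀Δt + ½aΔt²; chain segment to segment.
0–1 s: v starts -2 m/s; Δx = -2·1 + ½·11·1² = 3.5 m; v ends 9 m/s.
1–2 s: v starts 9 m/s; Δx = 9·1 + ½·-11·1² = 3.5 m; v ends -2 m/s.
x(2) = 7 + Σ Δx = 14 m.

14 m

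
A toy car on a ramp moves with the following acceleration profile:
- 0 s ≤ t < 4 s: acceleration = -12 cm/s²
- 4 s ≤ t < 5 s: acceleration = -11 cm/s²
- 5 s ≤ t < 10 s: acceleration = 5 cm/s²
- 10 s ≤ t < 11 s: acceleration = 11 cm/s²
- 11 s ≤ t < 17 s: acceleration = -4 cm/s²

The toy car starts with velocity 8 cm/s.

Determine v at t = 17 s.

-39 cm/s

Δv equals the area under the a-t graph; then v = v₀ + Δv.
0–4 s: -12 × 4 = -48 cm/s
4–5 s: -11 × 1 = -11 cm/s
5–10 s: 5 × 5 = 25 cm/s
10–11 s: 11 × 1 = 11 cm/s
11–17 s: -4 × 6 = -24 cm/s
Δv = -47 cm/s, so v(17) = 8 + (-47) = -39 cm/s.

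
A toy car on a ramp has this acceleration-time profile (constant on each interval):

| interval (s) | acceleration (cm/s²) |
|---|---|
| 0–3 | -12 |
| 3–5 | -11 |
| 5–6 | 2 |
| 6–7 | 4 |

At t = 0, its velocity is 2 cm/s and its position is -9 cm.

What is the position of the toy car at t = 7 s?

On each constant-a segment, Δv = aΔt and Δx = v₀Δt + ½aΔt²; chain segment to segment.
0–3 s: v starts 2 cm/s; Δx = 2·3 + ½·-12·3² = -48 cm; v ends -34 cm/s.
3–5 s: v starts -34 cm/s; Δx = -34·2 + ½·-11·2² = -90 cm; v ends -56 cm/s.
5–6 s: v starts -56 cm/s; Δx = -56·1 + ½·2·1² = -55 cm; v ends -54 cm/s.
6–7 s: v starts -54 cm/s; Δx = -54·1 + ½·4·1² = -52 cm; v ends -50 cm/s.
x(7) = -9 + Σ Δx = -254 cm.

-254 cm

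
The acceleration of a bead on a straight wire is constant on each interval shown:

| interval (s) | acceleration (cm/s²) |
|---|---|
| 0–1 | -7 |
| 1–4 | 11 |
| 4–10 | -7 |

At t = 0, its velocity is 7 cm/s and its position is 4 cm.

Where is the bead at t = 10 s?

On each constant-a segment, Δv = aΔt and Δx = v₀Δt + ½aΔt²; chain segment to segment.
0–1 s: v starts 7 cm/s; Δx = 7·1 + ½·-7·1² = 3.5 cm; v ends 0 cm/s.
1–4 s: v starts 0 cm/s; Δx = 0·3 + ½·11·3² = 49.5 cm; v ends 33 cm/s.
4–10 s: v starts 33 cm/s; Δx = 33·6 + ½·-7·6² = 72 cm; v ends -9 cm/s.
x(10) = 4 + Σ Δx = 129 cm.

129 cm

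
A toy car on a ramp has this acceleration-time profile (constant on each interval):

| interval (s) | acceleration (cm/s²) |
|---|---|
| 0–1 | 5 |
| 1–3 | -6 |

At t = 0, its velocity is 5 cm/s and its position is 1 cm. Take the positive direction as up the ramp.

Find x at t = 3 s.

16.5 cm

On each constant-a segment, Δv = aΔt and Δx = v₀Δt + ½aΔt²; chain segment to segment.
0–1 s: v starts 5 cm/s; Δx = 5·1 + ½·5·1² = 7.5 cm; v ends 10 cm/s.
1–3 s: v starts 10 cm/s; Δx = 10·2 + ½·-6·2² = 8 cm; v ends -2 cm/s.
x(3) = 1 + Σ Δx = 16.5 cm.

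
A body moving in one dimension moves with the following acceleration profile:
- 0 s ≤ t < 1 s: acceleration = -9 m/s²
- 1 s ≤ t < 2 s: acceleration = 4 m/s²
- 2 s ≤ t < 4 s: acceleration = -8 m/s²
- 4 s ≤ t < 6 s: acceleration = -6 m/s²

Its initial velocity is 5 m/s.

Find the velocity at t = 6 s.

Δv equals the area under the a-t graph; then v = v₀ + Δv.
0–1 s: -9 × 1 = -9 m/s
1–2 s: 4 × 1 = 4 m/s
2–4 s: -8 × 2 = -16 m/s
4–6 s: -6 × 2 = -12 m/s
Δv = -33 m/s, so v(6) = 5 + (-33) = -28 m/s.

-28 m/s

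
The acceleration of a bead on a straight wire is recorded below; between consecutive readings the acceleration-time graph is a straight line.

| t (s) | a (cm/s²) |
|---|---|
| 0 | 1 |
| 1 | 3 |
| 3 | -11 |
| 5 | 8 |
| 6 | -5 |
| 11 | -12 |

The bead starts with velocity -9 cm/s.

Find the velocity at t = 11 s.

-59 cm/s

Δv equals the area under the a-t graph; then v = v₀ + Δv.
0–1 s: ½(1 + 3)(1) = 2 cm/s
1–3 s: ½(3 + -11)(2) = -8 cm/s
3–5 s: ½(-11 + 8)(2) = -3 cm/s
5–6 s: ½(8 + -5)(1) = 1.5 cm/s
6–11 s: ½(-5 + -12)(5) = -42.5 cm/s
Δv = -50 cm/s, so v(11) = -9 + (-50) = -59 cm/s.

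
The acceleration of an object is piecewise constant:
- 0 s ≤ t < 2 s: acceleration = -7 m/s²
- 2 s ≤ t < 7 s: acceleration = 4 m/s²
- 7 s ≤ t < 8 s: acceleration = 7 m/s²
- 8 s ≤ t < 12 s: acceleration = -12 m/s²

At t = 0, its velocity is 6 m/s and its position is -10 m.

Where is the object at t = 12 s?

On each constant-a segment, Δv = aΔt and Δx = v₀Δt + ½aΔt²; chain segment to segment.
0–2 s: v starts 6 m/s; Δx = 6·2 + ½·-7·2² = -2 m; v ends -8 m/s.
2–7 s: v starts -8 m/s; Δx = -8·5 + ½·4·5² = 10 m; v ends 12 m/s.
7–8 s: v starts 12 m/s; Δx = 12·1 + ½·7·1² = 15.5 m; v ends 19 m/s.
8–12 s: v starts 19 m/s; Δx = 19·4 + ½·-12·4² = -20 m; v ends -29 m/s.
x(12) = -10 + Σ Δx = -6.5 m.

-6.5 m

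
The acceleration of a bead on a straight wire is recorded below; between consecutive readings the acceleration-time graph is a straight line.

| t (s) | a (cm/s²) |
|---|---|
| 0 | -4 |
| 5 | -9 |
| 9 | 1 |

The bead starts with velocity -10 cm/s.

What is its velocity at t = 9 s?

-58.5 cm/s

Δv equals the area under the a-t graph; then v = v₀ + Δv.
0–5 s: ½(-4 + -9)(5) = -32.5 cm/s
5–9 s: ½(-9 + 1)(4) = -16 cm/s
Δv = -48.5 cm/s, so v(9) = -10 + (-48.5) = -58.5 cm/s.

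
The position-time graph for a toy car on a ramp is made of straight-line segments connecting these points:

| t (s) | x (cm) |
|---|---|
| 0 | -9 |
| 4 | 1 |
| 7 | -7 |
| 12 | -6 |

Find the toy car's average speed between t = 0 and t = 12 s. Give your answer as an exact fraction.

Average speed = (total path length)/(elapsed time); on a piecewise-linear x-t graph the path length is Σ|Δx|.
0–4 s: |Δx| = |1 − -9| = 10 cm
4–7 s: |Δx| = |-7 − 1| = 8 cm
7–12 s: |Δx| = |-6 − -7| = 1 cm
Total path = 19 cm; average speed = 19/12 = 19/12 cm/s.

19/12 cm/s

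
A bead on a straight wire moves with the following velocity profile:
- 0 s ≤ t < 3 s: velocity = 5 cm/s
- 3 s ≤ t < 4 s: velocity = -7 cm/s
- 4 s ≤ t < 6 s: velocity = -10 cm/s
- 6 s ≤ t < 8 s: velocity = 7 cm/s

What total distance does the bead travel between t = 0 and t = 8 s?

Total distance travelled is ∫|v| dt — sum the magnitudes of each area piece.
0–3 s: |5| × 3 = 15 cm
3–4 s: |-7| × 1 = 7 cm
4–6 s: |-10| × 2 = 20 cm
6–8 s: |7| × 2 = 14 cm
Total distance = 56 cm

56 cm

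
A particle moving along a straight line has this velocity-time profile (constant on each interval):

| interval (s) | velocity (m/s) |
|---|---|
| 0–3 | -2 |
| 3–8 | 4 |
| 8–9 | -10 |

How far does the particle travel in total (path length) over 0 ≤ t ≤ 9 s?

Distance (not displacement) is the total path length: add the absolute areas under v-t.
0–3 s: |-2| × 3 = 6 m
3–8 s: |4| × 5 = 20 m
8–9 s: |-10| × 1 = 10 m
Total distance = 36 m

36 m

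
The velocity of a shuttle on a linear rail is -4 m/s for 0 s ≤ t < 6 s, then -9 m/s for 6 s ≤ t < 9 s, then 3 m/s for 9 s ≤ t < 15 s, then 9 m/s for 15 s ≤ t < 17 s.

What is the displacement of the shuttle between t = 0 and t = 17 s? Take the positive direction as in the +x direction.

Displacement is the signed area under the v-t curve.
0–6 s: -4 × 6 = -24 m
6–9 s: -9 × 3 = -27 m
9–15 s: 3 × 6 = 18 m
15–17 s: 9 × 2 = 18 m
Net displacement = -15 m

-15 m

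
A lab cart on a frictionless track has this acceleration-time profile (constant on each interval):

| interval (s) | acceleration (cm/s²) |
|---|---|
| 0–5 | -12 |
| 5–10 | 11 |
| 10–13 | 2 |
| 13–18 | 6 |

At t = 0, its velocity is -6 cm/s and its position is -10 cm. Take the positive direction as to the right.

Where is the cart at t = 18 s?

-356.5 cm

On each constant-a segment, Δv = aΔt and Δx = v₀Δt + ½aΔt²; chain segment to segment.
0–5 s: v starts -6 cm/s; Δx = -6·5 + ½·-12·5² = -180 cm; v ends -66 cm/s.
5–10 s: v starts -66 cm/s; Δx = -66·5 + ½·11·5² = -192.5 cm; v ends -11 cm/s.
10–13 s: v starts -11 cm/s; Δx = -11·3 + ½·2·3² = -24 cm; v ends -5 cm/s.
13–18 s: v starts -5 cm/s; Δx = -5·5 + ½·6·5² = 50 cm; v ends 25 cm/s.
x(18) = -10 + Σ Δx = -356.5 cm.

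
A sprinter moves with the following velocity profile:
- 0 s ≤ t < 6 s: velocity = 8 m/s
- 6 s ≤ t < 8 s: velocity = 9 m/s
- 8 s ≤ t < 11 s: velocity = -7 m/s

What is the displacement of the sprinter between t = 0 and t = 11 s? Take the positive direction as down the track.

Net displacement equals the area under the velocity-time graph (areas below the axis count negative).
0–6 s: 8 × 6 = 48 m
6–8 s: 9 × 2 = 18 m
8–11 s: -7 × 3 = -21 m
Net displacement = 45 m

45 m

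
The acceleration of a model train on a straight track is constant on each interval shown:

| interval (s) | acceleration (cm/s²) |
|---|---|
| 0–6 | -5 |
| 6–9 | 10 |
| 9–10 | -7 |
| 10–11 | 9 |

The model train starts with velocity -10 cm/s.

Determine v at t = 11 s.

Δv equals the area under the a-t graph; then v = v₀ + Δv.
0–6 s: -5 × 6 = -30 cm/s
6–9 s: 10 × 3 = 30 cm/s
9–10 s: -7 × 1 = -7 cm/s
10–11 s: 9 × 1 = 9 cm/s
Δv = 2 cm/s, so v(11) = -10 + (2) = -8 cm/s.

-8 cm/s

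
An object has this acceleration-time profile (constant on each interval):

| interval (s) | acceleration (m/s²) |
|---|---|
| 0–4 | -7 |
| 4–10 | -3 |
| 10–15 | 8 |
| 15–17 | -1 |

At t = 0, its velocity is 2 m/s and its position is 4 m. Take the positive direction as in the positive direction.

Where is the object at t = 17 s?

On each constant-a segment, Δv = aΔt and Δx = v₀Δt + ½aΔt²; chain segment to segment.
0–4 s: v starts 2 m/s; Δx = 2·4 + ½·-7·4² = -48 m; v ends -26 m/s.
4–10 s: v starts -26 m/s; Δx = -26·6 + ½·-3·6² = -210 m; v ends -44 m/s.
10–15 s: v starts -44 m/s; Δx = -44·5 + ½·8·5² = -120 m; v ends -4 m/s.
15–17 s: v starts -4 m/s; Δx = -4·2 + ½·-1·2² = -10 m; v ends -6 m/s.
x(17) = 4 + Σ Δx = -384 m.

-384 m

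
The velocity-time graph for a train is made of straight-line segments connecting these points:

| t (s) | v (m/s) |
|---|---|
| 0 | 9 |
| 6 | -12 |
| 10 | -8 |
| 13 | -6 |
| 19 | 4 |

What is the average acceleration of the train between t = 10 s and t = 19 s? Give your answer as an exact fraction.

Average acceleration = Δv/Δt = (4 − -8)/(19 − 10) = 4/3 m/s².

4/3 m/s²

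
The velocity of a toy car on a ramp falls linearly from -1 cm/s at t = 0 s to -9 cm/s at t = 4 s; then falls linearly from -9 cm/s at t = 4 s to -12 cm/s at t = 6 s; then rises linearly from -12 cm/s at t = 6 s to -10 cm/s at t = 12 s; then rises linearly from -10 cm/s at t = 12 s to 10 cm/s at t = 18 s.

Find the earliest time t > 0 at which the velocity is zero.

t = 15 s

v changes sign on 12–18 s (from -10 to 10); the graph is linear there, so v = 0 at t = 12 + (10)·(18 − 12)/(10 − -10) = 15 s.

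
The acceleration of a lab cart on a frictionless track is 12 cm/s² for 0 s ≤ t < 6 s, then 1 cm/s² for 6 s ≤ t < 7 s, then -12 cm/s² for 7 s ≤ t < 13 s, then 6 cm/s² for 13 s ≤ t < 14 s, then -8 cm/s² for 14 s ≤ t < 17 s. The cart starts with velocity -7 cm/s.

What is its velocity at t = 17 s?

Δv equals the area under the a-t graph; then v = v₀ + Δv.
0–6 s: 12 × 6 = 72 cm/s
6–7 s: 1 × 1 = 1 cm/s
7–13 s: -12 × 6 = -72 cm/s
13–14 s: 6 × 1 = 6 cm/s
14–17 s: -8 × 3 = -24 cm/s
Δv = -17 cm/s, so v(17) = -7 + (-17) = -24 cm/s.

-24 cm/s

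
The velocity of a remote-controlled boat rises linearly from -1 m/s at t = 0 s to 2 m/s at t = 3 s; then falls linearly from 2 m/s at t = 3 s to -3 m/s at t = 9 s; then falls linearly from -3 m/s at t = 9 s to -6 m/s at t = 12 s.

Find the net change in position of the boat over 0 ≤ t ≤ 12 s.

-15 m

Displacement is the signed area under the v-t curve.
0–3 s: ½(-1 + 2)(3) = 1.5 m
3–9 s: ½(2 + -3)(6) = -3 m
9–12 s: ½(-3 + -6)(3) = -13.5 m
Net displacement = -15 m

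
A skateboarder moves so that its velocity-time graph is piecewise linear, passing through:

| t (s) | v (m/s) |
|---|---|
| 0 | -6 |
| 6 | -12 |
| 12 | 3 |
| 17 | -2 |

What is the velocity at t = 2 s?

On 0–6 s the graph is linear from -6 to -12 m/s: v(2) = -6 + (-12 − -6)·(2 − 0)/(6 − 0) = -8 m/s.

-8 m/s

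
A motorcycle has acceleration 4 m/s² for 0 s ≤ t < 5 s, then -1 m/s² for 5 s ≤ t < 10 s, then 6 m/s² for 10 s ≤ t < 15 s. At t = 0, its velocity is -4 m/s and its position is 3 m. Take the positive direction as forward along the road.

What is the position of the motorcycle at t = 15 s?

230.5 m

On each constant-a segment, Δv = aΔt and Δx = v₀Δt + ½aΔt²; chain segment to segment.
0–5 s: v starts -4 m/s; Δx = -4·5 + ½·4·5² = 30 m; v ends 16 m/s.
5–10 s: v starts 16 m/s; Δx = 16·5 + ½·-1·5² = 67.5 m; v ends 11 m/s.
10–15 s: v starts 11 m/s; Δx = 11·5 + ½·6·5² = 130 m; v ends 41 m/s.
x(15) = 3 + Σ Δx = 230.5 m.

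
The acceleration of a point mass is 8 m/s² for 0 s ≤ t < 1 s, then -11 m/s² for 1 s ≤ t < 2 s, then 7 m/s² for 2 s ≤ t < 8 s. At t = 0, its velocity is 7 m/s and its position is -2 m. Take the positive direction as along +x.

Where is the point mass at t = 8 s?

168.5 m

On each constant-a segment, Δv = aΔt and Δx = v₀Δt + ½aΔt²; chain segment to segment.
0–1 s: v starts 7 m/s; Δx = 7·1 + ½·8·1² = 11 m; v ends 15 m/s.
1–2 s: v starts 15 m/s; Δx = 15·1 + ½·-11·1² = 9.5 m; v ends 4 m/s.
2–8 s: v starts 4 m/s; Δx = 4·6 + ½·7·6² = 150 m; v ends 46 m/s.
x(8) = -2 + Σ Δx = 168.5 m.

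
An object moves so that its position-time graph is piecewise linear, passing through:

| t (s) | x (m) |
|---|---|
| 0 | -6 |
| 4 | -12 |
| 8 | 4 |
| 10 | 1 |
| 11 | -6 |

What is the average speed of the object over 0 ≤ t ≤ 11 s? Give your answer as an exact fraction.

32/11 m/s

Average speed = (total path length)/(elapsed time); on a piecewise-linear x-t graph the path length is Σ|Δx|.
0–4 s: |Δx| = |-12 − -6| = 6 m
4–8 s: |Δx| = |4 − -12| = 16 m
8–10 s: |Δx| = |1 − 4| = 3 m
10–11 s: |Δx| = |-6 − 1| = 7 m
Total path = 32 m; average speed = 32/11 = 32/11 m/s.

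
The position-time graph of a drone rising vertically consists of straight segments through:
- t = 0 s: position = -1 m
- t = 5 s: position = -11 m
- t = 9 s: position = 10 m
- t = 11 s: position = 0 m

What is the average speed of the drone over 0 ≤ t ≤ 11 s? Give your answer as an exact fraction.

Average speed = (total path length)/(elapsed time); on a piecewise-linear x-t graph the path length is Σ|Δx|.
0–5 s: |Δx| = |-11 − -1| = 10 m
5–9 s: |Δx| = |10 − -11| = 21 m
9–11 s: |Δx| = |0 − 10| = 10 m
Total path = 41 m; average speed = 41/11 = 41/11 m/s.

41/11 m/s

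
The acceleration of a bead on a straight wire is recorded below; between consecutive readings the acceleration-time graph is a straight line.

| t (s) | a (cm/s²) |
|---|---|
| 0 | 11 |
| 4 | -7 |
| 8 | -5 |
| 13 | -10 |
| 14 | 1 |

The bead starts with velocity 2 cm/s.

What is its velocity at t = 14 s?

-56 cm/s

Δv equals the area under the a-t graph; then v = v₀ + Δv.
0–4 s: ½(11 + -7)(4) = 8 cm/s
4–8 s: ½(-7 + -5)(4) = -24 cm/s
8–13 s: ½(-5 + -10)(5) = -37.5 cm/s
13–14 s: ½(-10 + 1)(1) = -4.5 cm/s
Δv = -58 cm/s, so v(14) = 2 + (-58) = -56 cm/s.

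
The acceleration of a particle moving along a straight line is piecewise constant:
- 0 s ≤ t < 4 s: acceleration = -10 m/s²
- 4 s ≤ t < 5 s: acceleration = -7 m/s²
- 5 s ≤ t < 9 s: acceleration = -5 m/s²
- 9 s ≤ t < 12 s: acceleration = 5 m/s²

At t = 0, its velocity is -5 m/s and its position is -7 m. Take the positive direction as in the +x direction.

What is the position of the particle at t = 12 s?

-597 m

On each constant-a segment, Δv = aΔt and Δx = v₀Δt + ½aΔt²; chain segment to segment.
0–4 s: v starts -5 m/s; Δx = -5·4 + ½·-10·4² = -100 m; v ends -45 m/s.
4–5 s: v starts -45 m/s; Δx = -45·1 + ½·-7·1² = -48.5 m; v ends -52 m/s.
5–9 s: v starts -52 m/s; Δx = -52·4 + ½·-5·4² = -248 m; v ends -72 m/s.
9–12 s: v starts -72 m/s; Δx = -72·3 + ½·5·3² = -193.5 m; v ends -57 m/s.
x(12) = -7 + Σ Δx = -597 m.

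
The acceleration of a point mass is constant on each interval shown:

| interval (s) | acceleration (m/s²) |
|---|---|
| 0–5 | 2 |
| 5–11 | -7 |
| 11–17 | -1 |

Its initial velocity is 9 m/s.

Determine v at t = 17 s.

Δv equals the area under the a-t graph; then v = v₀ + Δv.
0–5 s: 2 × 5 = 10 m/s
5–11 s: -7 × 6 = -42 m/s
11–17 s: -1 × 6 = -6 m/s
Δv = -38 m/s, so v(17) = 9 + (-38) = -29 m/s.

-29 m/s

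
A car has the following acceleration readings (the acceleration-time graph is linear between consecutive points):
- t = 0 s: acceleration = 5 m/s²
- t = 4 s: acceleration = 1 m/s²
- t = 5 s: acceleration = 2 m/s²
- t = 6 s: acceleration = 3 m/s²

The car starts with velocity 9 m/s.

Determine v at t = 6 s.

25 m/s

Δv equals the area under the a-t graph; then v = v₀ + Δv.
0–4 s: ½(5 + 1)(4) = 12 m/s
4–5 s: ½(1 + 2)(1) = 1.5 m/s
5–6 s: ½(2 + 3)(1) = 2.5 m/s
Δv = 16 m/s, so v(6) = 9 + (16) = 25 m/s.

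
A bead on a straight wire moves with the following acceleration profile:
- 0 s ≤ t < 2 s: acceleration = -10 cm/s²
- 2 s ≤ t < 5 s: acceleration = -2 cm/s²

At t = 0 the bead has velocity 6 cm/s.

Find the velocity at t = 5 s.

-20 cm/s

Δv equals the area under the a-t graph; then v = v₀ + Δv.
0–2 s: -10 × 2 = -20 cm/s
2–5 s: -2 × 3 = -6 cm/s
Δv = -26 cm/s, so v(5) = 6 + (-26) = -20 cm/s.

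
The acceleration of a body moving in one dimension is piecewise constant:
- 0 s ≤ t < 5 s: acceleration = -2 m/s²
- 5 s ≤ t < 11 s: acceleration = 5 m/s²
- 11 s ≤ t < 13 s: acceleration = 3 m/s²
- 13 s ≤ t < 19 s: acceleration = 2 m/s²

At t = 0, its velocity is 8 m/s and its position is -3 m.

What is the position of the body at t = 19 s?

On each constant-a segment, Δv = aΔt and Δx = v₀Δt + ½aΔt²; chain segment to segment.
0–5 s: v starts 8 m/s; Δx = 8·5 + ½·-2·5² = 15 m; v ends -2 m/s.
5–11 s: v starts -2 m/s; Δx = -2·6 + ½·5·6² = 78 m; v ends 28 m/s.
11–13 s: v starts 28 m/s; Δx = 28·2 + ½·3·2² = 62 m; v ends 34 m/s.
13–19 s: v starts 34 m/s; Δx = 34·6 + ½·2·6² = 240 m; v ends 46 m/s.
x(19) = -3 + Σ Δx = 392 m.

392 m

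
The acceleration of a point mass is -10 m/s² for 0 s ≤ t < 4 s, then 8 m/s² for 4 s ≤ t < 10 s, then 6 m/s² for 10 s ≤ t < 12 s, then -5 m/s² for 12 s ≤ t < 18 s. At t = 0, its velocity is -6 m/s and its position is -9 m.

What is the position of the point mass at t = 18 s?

On each constant-a segment, Δv = aΔt and Δx = v₀Δt + ½aΔt²; chain segment to segment.
0–4 s: v starts -6 m/s; Δx = -6·4 + ½·-10·4² = -104 m; v ends -46 m/s.
4–10 s: v starts -46 m/s; Δx = -46·6 + ½·8·6² = -132 m; v ends 2 m/s.
10–12 s: v starts 2 m/s; Δx = 2·2 + ½·6·2² = 16 m; v ends 14 m/s.
12–18 s: v starts 14 m/s; Δx = 14·6 + ½·-5·6² = -6 m; v ends -16 m/s.
x(18) = -9 + Σ Δx = -235 m.

-235 m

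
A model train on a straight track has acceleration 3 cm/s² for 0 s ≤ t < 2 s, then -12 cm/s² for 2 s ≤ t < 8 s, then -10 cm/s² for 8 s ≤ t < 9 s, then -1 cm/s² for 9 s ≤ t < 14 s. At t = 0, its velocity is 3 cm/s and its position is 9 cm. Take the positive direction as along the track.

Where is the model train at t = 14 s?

-586.5 cm

On each constant-a segment, Δv = aΔt and Δx = v₀Δt + ½aΔt²; chain segment to segment.
0–2 s: v starts 3 cm/s; Δx = 3·2 + ½·3·2² = 12 cm; v ends 9 cm/s.
2–8 s: v starts 9 cm/s; Δx = 9·6 + ½·-12·6² = -162 cm; v ends -63 cm/s.
8–9 s: v starts -63 cm/s; Δx = -63·1 + ½·-10·1² = -68 cm; v ends -73 cm/s.
9–14 s: v starts -73 cm/s; Δx = -73·5 + ½·-1·5² = -377.5 cm; v ends -78 cm/s.
x(14) = 9 + Σ Δx = -586.5 cm.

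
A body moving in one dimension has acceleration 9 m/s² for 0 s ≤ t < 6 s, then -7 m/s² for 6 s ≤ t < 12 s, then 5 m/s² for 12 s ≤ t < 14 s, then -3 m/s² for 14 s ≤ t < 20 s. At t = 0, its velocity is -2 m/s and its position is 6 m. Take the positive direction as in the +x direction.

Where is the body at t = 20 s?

438 m

On each constant-a segment, Δv = aΔt and Δx = v₀Δt + ½aΔt²; chain segment to segment.
0–6 s: v starts -2 m/s; Δx = -2·6 + ½·9·6² = 150 m; v ends 52 m/s.
6–12 s: v starts 52 m/s; Δx = 52·6 + ½·-7·6² = 186 m; v ends 10 m/s.
12–14 s: v starts 10 m/s; Δx = 10·2 + ½·5·2² = 30 m; v ends 20 m/s.
14–20 s: v starts 20 m/s; Δx = 20·6 + ½·-3·6² = 66 m; v ends 2 m/s.
x(20) = 6 + Σ Δx = 438 m.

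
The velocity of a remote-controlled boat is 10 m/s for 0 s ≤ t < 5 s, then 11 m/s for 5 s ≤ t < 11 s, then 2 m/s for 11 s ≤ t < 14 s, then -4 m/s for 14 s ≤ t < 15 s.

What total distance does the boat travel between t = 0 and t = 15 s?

126 m

Total distance travelled is ∫|v| dt — sum the magnitudes of each area piece.
0–5 s: |10| × 5 = 50 m
5–11 s: |11| × 6 = 66 m
11–14 s: |2| × 3 = 6 m
14–15 s: |-4| × 1 = 4 m
Total distance = 126 m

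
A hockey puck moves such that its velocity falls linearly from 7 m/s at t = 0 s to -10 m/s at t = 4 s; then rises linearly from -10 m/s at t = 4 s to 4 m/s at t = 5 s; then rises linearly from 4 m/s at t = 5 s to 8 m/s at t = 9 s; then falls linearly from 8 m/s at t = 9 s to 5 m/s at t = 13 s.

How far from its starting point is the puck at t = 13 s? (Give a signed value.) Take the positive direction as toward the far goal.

41 m

Net displacement equals the area under the velocity-time graph (areas below the axis count negative).
0–4 s: ½(7 + -10)(4) = -6 m
4–5 s: ½(-10 + 4)(1) = -3 m
5–9 s: ½(4 + 8)(4) = 24 m
9–13 s: ½(8 + 5)(4) = 26 m
Net displacement = 41 m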